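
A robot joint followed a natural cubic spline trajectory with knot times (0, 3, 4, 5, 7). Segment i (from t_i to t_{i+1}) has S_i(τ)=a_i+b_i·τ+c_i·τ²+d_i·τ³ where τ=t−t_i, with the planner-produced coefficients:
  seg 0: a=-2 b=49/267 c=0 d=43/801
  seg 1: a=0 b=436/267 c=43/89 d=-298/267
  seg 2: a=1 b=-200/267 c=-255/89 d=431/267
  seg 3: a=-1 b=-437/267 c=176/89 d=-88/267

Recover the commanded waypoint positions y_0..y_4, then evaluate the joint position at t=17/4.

y_0=-2 y_1=0 y_2=1 y_3=-1 y_4=1
S(17/4) = 3753/5696

y_0 = S_0(0) = a_0 = -2
y_1 = S_1(0) = a_1 = 0
y_2 = S_2(0) = a_2 = 1
y_3 = S_3(0) = a_3 = -1
y_4 = S_3(2) = 1
t_q=17/4 is in segment 2 (τ=1/4); S_2(τ)=3753/5696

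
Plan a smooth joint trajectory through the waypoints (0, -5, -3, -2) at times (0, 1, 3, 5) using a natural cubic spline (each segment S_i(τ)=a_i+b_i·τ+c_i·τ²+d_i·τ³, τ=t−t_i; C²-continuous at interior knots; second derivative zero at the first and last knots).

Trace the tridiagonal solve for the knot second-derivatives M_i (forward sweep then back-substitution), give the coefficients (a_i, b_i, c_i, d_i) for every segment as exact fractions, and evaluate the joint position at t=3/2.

  seg 0: a=0 b=-269/44 c=0 d=49/44
  seg 1: a=-5 b=-61/22 c=147/44 d=-8/11
  seg 2: a=-3 b=41/22 c=-45/44 d=15/88
S(3/2) = -993/176

Δ: Δ0=-5, Δ1=1, Δ2=1/2
row 1: diag=6, rhs=36; c'=1/3, d'=6
row 2: denom=8−2·1/3=22/3; d'=(-3−2·6)/(22/3)=-45/22
back: M2=-45/22
back: M1=6−1/3·-45/22=147/22
M: M0=0, M1=147/22, M2=-45/22, M3=0
seg 0: a=0, c=M0/2=0, d=(M1−M0)/(6·1)=49/44, b=Δ0−h0·(2M0+M1)/6=-269/44
seg 1: a=-5, c=M1/2=147/44, d=(M2−M1)/(6·2)=-8/11, b=Δ1−h1·(2M1+M2)/6=-61/22
seg 2: a=-3, c=M2/2=-45/44, d=(M3−M2)/(6·2)=15/88, b=Δ2−h2·(2M2+M3)/6=41/22
t_q=3/2 → seg 1, τ=1/2; S=-5+-61/22·τ+147/44·τ²+-8/11·τ³=-993/176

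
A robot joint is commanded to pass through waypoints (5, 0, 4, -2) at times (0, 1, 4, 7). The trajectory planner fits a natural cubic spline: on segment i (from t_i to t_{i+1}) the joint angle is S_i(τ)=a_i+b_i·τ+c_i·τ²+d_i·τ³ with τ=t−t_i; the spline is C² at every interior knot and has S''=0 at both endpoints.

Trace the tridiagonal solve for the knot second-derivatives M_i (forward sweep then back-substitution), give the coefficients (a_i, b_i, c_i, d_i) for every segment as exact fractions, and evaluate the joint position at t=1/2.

Δ: Δ0=-5, Δ1=4/3, Δ2=-2
row 1: diag=8, rhs=38; c'=3/8, d'=19/4
row 2: denom=12−3·3/8=87/8; d'=(-20−3·19/4)/(87/8)=-274/87
back: M2=-274/87
back: M1=19/4−3/8·-274/87=172/29
M: M0=0, M1=172/29, M2=-274/87, M3=0
seg 0: a=5, c=M0/2=0, d=(M1−M0)/(6·1)=86/87, b=Δ0−h0·(2M0+M1)/6=-521/87
seg 1: a=0, c=M1/2=86/29, d=(M2−M1)/(6·3)=-395/783, b=Δ1−h1·(2M1+M2)/6=-263/87
seg 2: a=4, c=M2/2=-137/87, d=(M3−M2)/(6·3)=137/783, b=Δ2−h2·(2M2+M3)/6=100/87
t_q=1/2 → seg 0, τ=1/2; S=5+-521/87·τ+0·τ²+86/87·τ³=247/116

  seg 0: a=5 b=-521/87 c=0 d=86/87
  seg 1: a=0 b=-263/87 c=86/29 d=-395/783
  seg 2: a=4 b=100/87 c=-137/87 d=137/783
S(1/2) = 247/116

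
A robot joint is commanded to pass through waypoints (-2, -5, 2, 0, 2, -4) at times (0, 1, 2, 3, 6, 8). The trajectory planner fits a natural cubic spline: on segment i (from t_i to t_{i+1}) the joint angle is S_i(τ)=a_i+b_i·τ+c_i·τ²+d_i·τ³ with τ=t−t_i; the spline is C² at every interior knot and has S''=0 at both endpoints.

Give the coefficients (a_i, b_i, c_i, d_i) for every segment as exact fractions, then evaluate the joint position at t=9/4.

Δ: Δ0=-3, Δ1=7, Δ2=-2, Δ3=2/3, Δ4=-3
row 1: diag=4, rhs=60; c'=1/4, d'=15
row 2: denom=4−1·1/4=15/4; d'=(-54−1·15)/(15/4)=-92/5
row 3: denom=8−1·4/15=116/15; d'=(16−1·-92/5)/(116/15)=129/29
row 4: denom=10−3·45/116=1025/116; d'=(-22−3·129/29)/(1025/116)=-4
back: M4=-4
back: M3=129/29−45/116·-4=6
back: M2=-92/5−4/15·6=-20
back: M1=15−1/4·-20=20
M: M0=0, M1=20, M2=-20, M3=6, M4=-4, M5=0
seg 0: a=-2, c=M0/2=0, d=(M1−M0)/(6·1)=10/3, b=Δ0−h0·(2M0+M1)/6=-19/3
seg 1: a=-5, c=M1/2=10, d=(M2−M1)/(6·1)=-20/3, b=Δ1−h1·(2M1+M2)/6=11/3
seg 2: a=2, c=M2/2=-10, d=(M3−M2)/(6·1)=13/3, b=Δ2−h2·(2M2+M3)/6=11/3
seg 3: a=0, c=M3/2=3, d=(M4−M3)/(6·3)=-5/9, b=Δ3−h3·(2M3+M4)/6=-10/3
seg 4: a=2, c=M4/2=-2, d=(M5−M4)/(6·2)=1/3, b=Δ4−h4·(2M4+M5)/6=-1/3
t_q=9/4 → seg 2, τ=1/4; S=2+11/3·τ+-10·τ²+13/3·τ³=151/64

  seg 0: a=-2 b=-19/3 c=0 d=10/3
  seg 1: a=-5 b=11/3 c=10 d=-20/3
  seg 2: a=2 b=11/3 c=-10 d=13/3
  seg 3: a=0 b=-10/3 c=3 d=-5/9
  seg 4: a=2 b=-1/3 c=-2 d=1/3
S(9/4) = 151/64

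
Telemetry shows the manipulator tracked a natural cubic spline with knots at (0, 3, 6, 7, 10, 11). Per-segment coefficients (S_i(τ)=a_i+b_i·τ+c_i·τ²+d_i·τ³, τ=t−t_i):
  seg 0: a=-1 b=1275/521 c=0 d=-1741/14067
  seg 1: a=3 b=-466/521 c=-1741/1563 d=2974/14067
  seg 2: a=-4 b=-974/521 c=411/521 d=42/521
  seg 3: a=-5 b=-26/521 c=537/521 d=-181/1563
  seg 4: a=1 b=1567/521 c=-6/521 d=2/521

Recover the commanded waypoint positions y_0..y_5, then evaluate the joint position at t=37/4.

y_0 = S_0(0) = a_0 = -1
y_1 = S_1(0) = a_1 = 3
y_2 = S_2(0) = a_2 = -4
y_3 = S_3(0) = a_3 = -5
y_4 = S_4(0) = a_4 = 1
y_5 = S_4(1) = 4
t_q=37/4 is in segment 3 (τ=9/4); S_3(τ)=-40459/33344

y_0=-1 y_1=3 y_2=-4 y_3=-5 y_4=1 y_5=4
S(37/4) = -40459/33344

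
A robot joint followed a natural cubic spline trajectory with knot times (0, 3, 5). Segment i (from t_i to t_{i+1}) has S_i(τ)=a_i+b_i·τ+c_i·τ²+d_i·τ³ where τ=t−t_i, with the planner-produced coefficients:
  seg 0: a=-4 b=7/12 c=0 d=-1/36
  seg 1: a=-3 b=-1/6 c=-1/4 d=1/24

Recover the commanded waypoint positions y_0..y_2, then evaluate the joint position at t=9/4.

y_0 = S_0(0) = a_0 = -4
y_1 = S_1(0) = a_1 = -3
y_2 = S_1(2) = -4
t_q=9/4 is in segment 0 (τ=9/4); S_0(τ)=-769/256

y_0=-4 y_1=-3 y_2=-4
S(9/4) = -769/256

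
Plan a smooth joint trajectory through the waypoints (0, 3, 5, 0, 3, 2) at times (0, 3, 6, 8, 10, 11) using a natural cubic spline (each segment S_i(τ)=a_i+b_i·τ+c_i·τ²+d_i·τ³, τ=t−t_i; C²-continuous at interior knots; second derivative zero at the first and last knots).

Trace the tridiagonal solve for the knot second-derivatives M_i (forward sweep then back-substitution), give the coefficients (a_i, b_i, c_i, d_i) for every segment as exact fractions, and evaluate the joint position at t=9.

Δ: Δ0=1, Δ1=2/3, Δ2=-5/2, Δ3=3/2, Δ4=-1
row 1: diag=12, rhs=-2; c'=1/4, d'=-1/6
row 2: denom=10−3·1/4=37/4; d'=(-19−3·-1/6)/(37/4)=-2
row 3: denom=8−2·8/37=280/37; d'=(24−2·-2)/(280/37)=37/10
row 4: denom=6−2·37/140=383/70; d'=(-15−2·37/10)/(383/70)=-1568/383
back: M4=-1568/383
back: M3=37/10−37/140·-1568/383=3663/766
back: M2=-2−8/37·3663/766=-1162/383
back: M1=-1/6−1/4·-1162/383=680/1149
M: M0=0, M1=680/1149, M2=-1162/383, M3=3663/766, M4=-1568/383, M5=0
seg 0: a=0, c=M0/2=0, d=(M1−M0)/(6·3)=340/10341, b=Δ0−h0·(2M0+M1)/6=809/1149
seg 1: a=3, c=M1/2=340/1149, d=(M2−M1)/(6·3)=-2083/10341, b=Δ1−h1·(2M1+M2)/6=1829/1149
seg 2: a=5, c=M2/2=-581/383, d=(M3−M2)/(6·2)=5987/9192, b=Δ2−h2·(2M2+M3)/6=-2380/1149
seg 3: a=0, c=M3/2=3663/1532, d=(M4−M3)/(6·2)=-6799/9192, b=Δ3−h3·(2M3+M4)/6=-743/2298
seg 4: a=3, c=M4/2=-784/383, d=(M5−M4)/(6·1)=784/1149, b=Δ4−h4·(2M4+M5)/6=419/1149
t_q=9 → seg 3, τ=1; S=0+-743/2298·τ+3663/1532·τ²+-6799/9192·τ³=4069/3064

  seg 0: a=0 b=809/1149 c=0 d=340/10341
  seg 1: a=3 b=1829/1149 c=340/1149 d=-2083/10341
  seg 2: a=5 b=-2380/1149 c=-581/383 d=5987/9192
  seg 3: a=0 b=-743/2298 c=3663/1532 d=-6799/9192
  seg 4: a=3 b=419/1149 c=-784/383 d=784/1149
S(9) = 4069/3064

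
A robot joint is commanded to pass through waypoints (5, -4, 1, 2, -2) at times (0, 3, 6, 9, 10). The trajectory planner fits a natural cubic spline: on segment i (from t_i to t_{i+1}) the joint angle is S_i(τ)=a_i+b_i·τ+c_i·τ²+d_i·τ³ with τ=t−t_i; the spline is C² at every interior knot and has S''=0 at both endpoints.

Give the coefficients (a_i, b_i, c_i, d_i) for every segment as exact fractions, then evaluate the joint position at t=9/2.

  seg 0: a=5 b=-457/108 c=0 d=133/972
  seg 1: a=-4 b=-29/54 c=133/108 d=-161/972
  seg 2: a=1 b=257/108 c=-7/27 d=-137/972
  seg 3: a=2 b=-161/54 c=-55/36 d=55/108
S(9/2) = -83/32

Δ: Δ0=-3, Δ1=5/3, Δ2=1/3, Δ3=-4
row 1: diag=12, rhs=28; c'=1/4, d'=7/3
row 2: denom=12−3·1/4=45/4; d'=(-8−3·7/3)/(45/4)=-4/3
row 3: denom=8−3·4/15=36/5; d'=(-26−3·-4/3)/(36/5)=-55/18
back: M3=-55/18
back: M2=-4/3−4/15·-55/18=-14/27
back: M1=7/3−1/4·-14/27=133/54
M: M0=0, M1=133/54, M2=-14/27, M3=-55/18, M4=0
seg 0: a=5, c=M0/2=0, d=(M1−M0)/(6·3)=133/972, b=Δ0−h0·(2M0+M1)/6=-457/108
seg 1: a=-4, c=M1/2=133/108, d=(M2−M1)/(6·3)=-161/972, b=Δ1−h1·(2M1+M2)/6=-29/54
seg 2: a=1, c=M2/2=-7/27, d=(M3−M2)/(6·3)=-137/972, b=Δ2−h2·(2M2+M3)/6=257/108
seg 3: a=2, c=M3/2=-55/36, d=(M4−M3)/(6·1)=55/108, b=Δ3−h3·(2M3+M4)/6=-161/54
t_q=9/2 → seg 1, τ=3/2; S=-4+-29/54·τ+133/108·τ²+-161/972·τ³=-83/32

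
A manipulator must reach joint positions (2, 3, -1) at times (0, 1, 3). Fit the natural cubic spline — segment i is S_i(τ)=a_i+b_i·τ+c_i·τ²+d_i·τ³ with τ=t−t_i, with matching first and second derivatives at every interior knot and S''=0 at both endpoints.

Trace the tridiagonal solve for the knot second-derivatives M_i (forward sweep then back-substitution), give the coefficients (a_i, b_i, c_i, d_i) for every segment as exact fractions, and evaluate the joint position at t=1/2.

  seg 0: a=2 b=3/2 c=0 d=-1/2
  seg 1: a=3 b=0 c=-3/2 d=1/4
S(1/2) = 43/16

Δ: Δ0=1, Δ1=-2
row 1: diag=6, rhs=-18; c'=1/3, d'=-3
back: M1=-3
M: M0=0, M1=-3, M2=0
seg 0: a=2, c=M0/2=0, d=(M1−M0)/(6·1)=-1/2, b=Δ0−h0·(2M0+M1)/6=3/2
seg 1: a=3, c=M1/2=-3/2, d=(M2−M1)/(6·2)=1/4, b=Δ1−h1·(2M1+M2)/6=0
t_q=1/2 → seg 0, τ=1/2; S=2+3/2·τ+0·τ²+-1/2·τ³=43/16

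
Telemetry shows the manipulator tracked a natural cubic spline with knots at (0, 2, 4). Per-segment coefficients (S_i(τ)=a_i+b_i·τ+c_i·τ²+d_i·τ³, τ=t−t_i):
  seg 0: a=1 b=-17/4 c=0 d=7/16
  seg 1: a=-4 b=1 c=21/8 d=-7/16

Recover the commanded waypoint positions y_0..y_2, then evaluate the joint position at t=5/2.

y_0 = S_0(0) = a_0 = 1
y_1 = S_1(0) = a_1 = -4
y_2 = S_1(2) = 5
t_q=5/2 is in segment 1 (τ=1/2); S_1(τ)=-371/128

y_0=1 y_1=-4 y_2=5
S(5/2) = -371/128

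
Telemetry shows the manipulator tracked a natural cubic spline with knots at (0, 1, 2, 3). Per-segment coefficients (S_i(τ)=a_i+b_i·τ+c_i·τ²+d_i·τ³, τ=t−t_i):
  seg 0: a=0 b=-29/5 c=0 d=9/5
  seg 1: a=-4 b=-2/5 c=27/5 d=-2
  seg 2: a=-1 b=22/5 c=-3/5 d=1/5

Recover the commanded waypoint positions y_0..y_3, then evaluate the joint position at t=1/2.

y_0=0 y_1=-4 y_2=-1 y_3=3
S(1/2) = -107/40

y_0 = S_0(0) = a_0 = 0
y_1 = S_1(0) = a_1 = -4
y_2 = S_2(0) = a_2 = -1
y_3 = S_2(1) = 3
t_q=1/2 is in segment 0 (τ=1/2); S_0(τ)=-107/40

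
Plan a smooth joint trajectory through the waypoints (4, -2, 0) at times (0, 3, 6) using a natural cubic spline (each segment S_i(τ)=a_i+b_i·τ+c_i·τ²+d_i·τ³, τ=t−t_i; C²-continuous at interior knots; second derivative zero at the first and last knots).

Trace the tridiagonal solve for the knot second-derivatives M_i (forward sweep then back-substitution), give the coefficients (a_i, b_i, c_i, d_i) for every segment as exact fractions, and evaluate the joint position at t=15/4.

Δ: Δ0=-2, Δ1=2/3
row 1: diag=12, rhs=16; c'=1/4, d'=4/3
back: M1=4/3
M: M0=0, M1=4/3, M2=0
seg 0: a=4, c=M0/2=0, d=(M1−M0)/(6·3)=2/27, b=Δ0−h0·(2M0+M1)/6=-8/3
seg 1: a=-2, c=M1/2=2/3, d=(M2−M1)/(6·3)=-2/27, b=Δ1−h1·(2M1+M2)/6=-2/3
t_q=15/4 → seg 1, τ=3/4; S=-2+-2/3·τ+2/3·τ²+-2/27·τ³=-69/32

  seg 0: a=4 b=-8/3 c=0 d=2/27
  seg 1: a=-2 b=-2/3 c=2/3 d=-2/27
S(15/4) = -69/32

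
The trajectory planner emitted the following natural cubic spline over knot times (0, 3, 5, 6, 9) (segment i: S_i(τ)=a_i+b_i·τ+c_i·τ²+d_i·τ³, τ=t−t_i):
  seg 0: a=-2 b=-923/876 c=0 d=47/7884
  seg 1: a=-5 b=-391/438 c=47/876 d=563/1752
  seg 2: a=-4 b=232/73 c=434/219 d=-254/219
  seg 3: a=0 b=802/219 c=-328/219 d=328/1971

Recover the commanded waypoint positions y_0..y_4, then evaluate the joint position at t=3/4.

y_0=-2 y_1=-5 y_2=-4 y_3=0 y_4=2
S(3/4) = -52097/18688

y_0 = S_0(0) = a_0 = -2
y_1 = S_1(0) = a_1 = -5
y_2 = S_2(0) = a_2 = -4
y_3 = S_3(0) = a_3 = 0
y_4 = S_3(3) = 2
t_q=3/4 is in segment 0 (τ=3/4); S_0(τ)=-52097/18688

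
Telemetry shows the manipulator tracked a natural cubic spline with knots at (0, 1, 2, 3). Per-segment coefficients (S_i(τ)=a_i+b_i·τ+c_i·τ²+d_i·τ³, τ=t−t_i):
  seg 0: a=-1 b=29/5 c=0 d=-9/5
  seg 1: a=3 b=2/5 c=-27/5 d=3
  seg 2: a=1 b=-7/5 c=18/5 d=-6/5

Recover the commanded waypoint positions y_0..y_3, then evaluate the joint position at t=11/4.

y_0=-1 y_1=3 y_2=1 y_3=2
S(11/4) = 47/32

y_0 = S_0(0) = a_0 = -1
y_1 = S_1(0) = a_1 = 3
y_2 = S_2(0) = a_2 = 1
y_3 = S_2(1) = 2
t_q=11/4 is in segment 2 (τ=3/4); S_2(τ)=47/32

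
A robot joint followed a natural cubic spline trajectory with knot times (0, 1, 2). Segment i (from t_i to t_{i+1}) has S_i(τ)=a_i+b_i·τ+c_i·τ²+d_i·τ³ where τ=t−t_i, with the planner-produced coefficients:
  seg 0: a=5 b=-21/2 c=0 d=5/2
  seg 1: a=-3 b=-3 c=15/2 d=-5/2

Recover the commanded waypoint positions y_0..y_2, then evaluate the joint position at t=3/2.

y_0 = S_0(0) = a_0 = 5
y_1 = S_1(0) = a_1 = -3
y_2 = S_1(1) = -1
t_q=3/2 is in segment 1 (τ=1/2); S_1(τ)=-47/16

y_0=5 y_1=-3 y_2=-1
S(3/2) = -47/16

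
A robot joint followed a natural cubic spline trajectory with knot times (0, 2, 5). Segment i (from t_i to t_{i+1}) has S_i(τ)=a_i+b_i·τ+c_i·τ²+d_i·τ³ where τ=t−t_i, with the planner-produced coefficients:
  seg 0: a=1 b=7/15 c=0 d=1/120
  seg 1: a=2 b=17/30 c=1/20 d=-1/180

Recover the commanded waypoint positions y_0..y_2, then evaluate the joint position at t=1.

y_0=1 y_1=2 y_2=4
S(1) = 59/40

y_0 = S_0(0) = a_0 = 1
y_1 = S_1(0) = a_1 = 2
y_2 = S_1(3) = 4
t_q=1 is in segment 0 (τ=1); S_0(τ)=59/40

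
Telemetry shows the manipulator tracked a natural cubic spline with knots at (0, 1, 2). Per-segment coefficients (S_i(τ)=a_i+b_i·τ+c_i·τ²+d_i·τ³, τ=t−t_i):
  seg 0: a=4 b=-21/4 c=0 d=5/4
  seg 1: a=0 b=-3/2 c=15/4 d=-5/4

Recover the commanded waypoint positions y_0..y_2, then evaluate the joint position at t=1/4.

y_0=4 y_1=0 y_2=1
S(1/4) = 693/256

y_0 = S_0(0) = a_0 = 4
y_1 = S_1(0) = a_1 = 0
y_2 = S_1(1) = 1
t_q=1/4 is in segment 0 (τ=1/4); S_0(τ)=693/256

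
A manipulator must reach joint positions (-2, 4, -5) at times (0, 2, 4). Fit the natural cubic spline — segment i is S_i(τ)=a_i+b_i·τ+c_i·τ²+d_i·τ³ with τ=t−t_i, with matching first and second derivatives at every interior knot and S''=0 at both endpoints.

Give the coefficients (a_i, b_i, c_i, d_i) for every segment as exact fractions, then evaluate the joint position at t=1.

  seg 0: a=-2 b=39/8 c=0 d=-15/32
  seg 1: a=4 b=-3/4 c=-45/16 d=15/32
S(1) = 77/32

Δ: Δ0=3, Δ1=-9/2
row 1: diag=8, rhs=-45; c'=1/4, d'=-45/8
back: M1=-45/8
M: M0=0, M1=-45/8, M2=0
seg 0: a=-2, c=M0/2=0, d=(M1−M0)/(6·2)=-15/32, b=Δ0−h0·(2M0+M1)/6=39/8
seg 1: a=4, c=M1/2=-45/16, d=(M2−M1)/(6·2)=15/32, b=Δ1−h1·(2M1+M2)/6=-3/4
t_q=1 → seg 0, τ=1; S=-2+39/8·τ+0·τ²+-15/32·τ³=77/32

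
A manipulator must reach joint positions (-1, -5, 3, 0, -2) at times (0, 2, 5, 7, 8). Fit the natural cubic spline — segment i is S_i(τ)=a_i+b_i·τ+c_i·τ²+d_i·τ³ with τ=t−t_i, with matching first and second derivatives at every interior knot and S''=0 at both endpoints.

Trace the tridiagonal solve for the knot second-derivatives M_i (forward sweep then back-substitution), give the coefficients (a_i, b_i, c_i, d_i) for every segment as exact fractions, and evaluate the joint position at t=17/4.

Δ: Δ0=-2, Δ1=8/3, Δ2=-3/2, Δ3=-2
row 1: diag=10, rhs=28; c'=3/10, d'=14/5
row 2: denom=10−3·3/10=91/10; d'=(-25−3·14/5)/(91/10)=-334/91
row 3: denom=6−2·20/91=506/91; d'=(-3−2·-334/91)/(506/91)=395/506
back: M3=395/506
back: M2=-334/91−20/91·395/506=-972/253
back: M1=14/5−3/10·-972/253=1000/253
M: M0=0, M1=1000/253, M2=-972/253, M3=395/506, M4=0
seg 0: a=-1, c=M0/2=0, d=(M1−M0)/(6·2)=250/759, b=Δ0−h0·(2M0+M1)/6=-2518/759
seg 1: a=-5, c=M1/2=500/253, d=(M2−M1)/(6·3)=-986/2277, b=Δ1−h1·(2M1+M2)/6=482/759
seg 2: a=3, c=M2/2=-486/253, d=(M3−M2)/(6·2)=2339/6072, b=Δ2−h2·(2M2+M3)/6=608/759
seg 3: a=0, c=M3/2=395/1012, d=(M4−M3)/(6·1)=-395/3036, b=Δ3−h3·(2M3+M4)/6=-3431/1518
t_q=17/4 → seg 1, τ=9/4; S=-5+482/759·τ+500/253·τ²+-986/2277·τ³=1105/736

  seg 0: a=-1 b=-2518/759 c=0 d=250/759
  seg 1: a=-5 b=482/759 c=500/253 d=-986/2277
  seg 2: a=3 b=608/759 c=-486/253 d=2339/6072
  seg 3: a=0 b=-3431/1518 c=395/1012 d=-395/3036
S(17/4) = 1105/736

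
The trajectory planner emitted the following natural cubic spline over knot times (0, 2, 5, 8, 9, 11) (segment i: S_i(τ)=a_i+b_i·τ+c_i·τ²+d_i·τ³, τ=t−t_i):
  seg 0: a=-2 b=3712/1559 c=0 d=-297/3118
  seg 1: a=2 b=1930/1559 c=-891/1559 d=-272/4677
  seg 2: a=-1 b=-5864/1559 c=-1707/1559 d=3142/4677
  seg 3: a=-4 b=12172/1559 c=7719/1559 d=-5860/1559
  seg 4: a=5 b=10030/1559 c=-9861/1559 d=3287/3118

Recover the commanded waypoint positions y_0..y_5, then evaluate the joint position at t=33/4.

y_0=-2 y_1=2 y_2=-1 y_3=-4 y_4=5 y_5=1
S(33/4) = -22417/12472

y_0 = S_0(0) = a_0 = -2
y_1 = S_1(0) = a_1 = 2
y_2 = S_2(0) = a_2 = -1
y_3 = S_3(0) = a_3 = -4
y_4 = S_4(0) = a_4 = 5
y_5 = S_4(2) = 1
t_q=33/4 is in segment 3 (τ=1/4); S_3(τ)=-22417/12472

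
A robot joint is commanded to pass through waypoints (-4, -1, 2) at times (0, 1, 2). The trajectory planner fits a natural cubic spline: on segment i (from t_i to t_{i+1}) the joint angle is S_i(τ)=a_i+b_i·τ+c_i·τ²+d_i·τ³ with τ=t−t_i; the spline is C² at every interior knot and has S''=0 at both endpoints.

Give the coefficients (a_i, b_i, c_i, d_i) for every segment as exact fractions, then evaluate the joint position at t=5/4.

  seg 0: a=-4 b=3 c=0 d=0
  seg 1: a=-1 b=3 c=0 d=0
S(5/4) = -1/4

Δ: Δ0=3, Δ1=3
row 1: diag=4, rhs=0; c'=1/4, d'=0
back: M1=0
M: M0=0, M1=0, M2=0
seg 0: a=-4, c=M0/2=0, d=(M1−M0)/(6·1)=0, b=Δ0−h0·(2M0+M1)/6=3
seg 1: a=-1, c=M1/2=0, d=(M2−M1)/(6·1)=0, b=Δ1−h1·(2M1+M2)/6=3
t_q=5/4 → seg 1, τ=1/4; S=-1+3·τ+0·τ²+0·τ³=-1/4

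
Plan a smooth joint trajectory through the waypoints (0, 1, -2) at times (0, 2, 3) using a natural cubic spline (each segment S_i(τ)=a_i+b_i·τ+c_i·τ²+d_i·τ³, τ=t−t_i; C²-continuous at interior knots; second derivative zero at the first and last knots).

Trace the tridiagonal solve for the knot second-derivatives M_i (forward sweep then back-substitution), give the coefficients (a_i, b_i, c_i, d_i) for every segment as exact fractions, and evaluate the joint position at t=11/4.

Δ: Δ0=1/2, Δ1=-3
row 1: diag=6, rhs=-21; c'=1/6, d'=-7/2
back: M1=-7/2
M: M0=0, M1=-7/2, M2=0
seg 0: a=0, c=M0/2=0, d=(M1−M0)/(6·2)=-7/24, b=Δ0−h0·(2M0+M1)/6=5/3
seg 1: a=1, c=M1/2=-7/4, d=(M2−M1)/(6·1)=7/12, b=Δ1−h1·(2M1+M2)/6=-11/6
t_q=11/4 → seg 1, τ=3/4; S=1+-11/6·τ+-7/4·τ²+7/12·τ³=-285/256

  seg 0: a=0 b=5/3 c=0 d=-7/24
  seg 1: a=1 b=-11/6 c=-7/4 d=7/12
S(11/4) = -285/256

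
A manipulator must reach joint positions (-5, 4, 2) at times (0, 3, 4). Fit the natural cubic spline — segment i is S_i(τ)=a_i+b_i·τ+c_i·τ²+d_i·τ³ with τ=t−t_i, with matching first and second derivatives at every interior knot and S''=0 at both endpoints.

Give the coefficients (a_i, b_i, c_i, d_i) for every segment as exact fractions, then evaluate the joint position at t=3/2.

  seg 0: a=-5 b=39/8 c=0 d=-5/24
  seg 1: a=4 b=-3/4 c=-15/8 d=5/8
S(3/2) = 103/64

Δ: Δ0=3, Δ1=-2
row 1: diag=8, rhs=-30; c'=1/8, d'=-15/4
back: M1=-15/4
M: M0=0, M1=-15/4, M2=0
seg 0: a=-5, c=M0/2=0, d=(M1−M0)/(6·3)=-5/24, b=Δ0−h0·(2M0+M1)/6=39/8
seg 1: a=4, c=M1/2=-15/8, d=(M2−M1)/(6·1)=5/8, b=Δ1−h1·(2M1+M2)/6=-3/4
t_q=3/2 → seg 0, τ=3/2; S=-5+39/8·τ+0·τ²+-5/24·τ³=103/64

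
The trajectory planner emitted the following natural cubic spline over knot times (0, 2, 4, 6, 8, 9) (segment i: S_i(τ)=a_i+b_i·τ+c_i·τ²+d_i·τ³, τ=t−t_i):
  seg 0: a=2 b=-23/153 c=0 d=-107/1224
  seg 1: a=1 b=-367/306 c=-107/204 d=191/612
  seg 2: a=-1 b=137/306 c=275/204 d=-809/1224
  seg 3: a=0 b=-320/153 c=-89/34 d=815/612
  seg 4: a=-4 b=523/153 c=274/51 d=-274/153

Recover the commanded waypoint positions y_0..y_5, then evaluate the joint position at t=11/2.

y_0=2 y_1=1 y_2=-1 y_3=0 y_4=-4 y_5=3
S(11/2) = 91/192

y_0 = S_0(0) = a_0 = 2
y_1 = S_1(0) = a_1 = 1
y_2 = S_2(0) = a_2 = -1
y_3 = S_3(0) = a_3 = 0
y_4 = S_4(0) = a_4 = -4
y_5 = S_4(1) = 3
t_q=11/2 is in segment 2 (τ=3/2); S_2(τ)=91/192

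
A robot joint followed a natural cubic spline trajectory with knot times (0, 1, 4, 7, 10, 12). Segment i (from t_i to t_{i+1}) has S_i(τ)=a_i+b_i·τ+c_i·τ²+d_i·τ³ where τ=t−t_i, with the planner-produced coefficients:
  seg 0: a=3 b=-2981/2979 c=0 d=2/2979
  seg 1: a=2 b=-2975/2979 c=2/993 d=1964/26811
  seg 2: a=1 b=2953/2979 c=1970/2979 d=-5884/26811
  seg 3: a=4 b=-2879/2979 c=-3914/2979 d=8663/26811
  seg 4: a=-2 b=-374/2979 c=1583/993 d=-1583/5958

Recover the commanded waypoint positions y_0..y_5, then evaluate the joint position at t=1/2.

y_0 = S_0(0) = a_0 = 3
y_1 = S_1(0) = a_1 = 2
y_2 = S_2(0) = a_2 = 1
y_3 = S_3(0) = a_3 = 4
y_4 = S_4(0) = a_4 = -2
y_5 = S_4(2) = 2
t_q=1/2 is in segment 0 (τ=1/2); S_0(τ)=9929/3972

y_0=3 y_1=2 y_2=1 y_3=4 y_4=-2 y_5=2
S(1/2) = 9929/3972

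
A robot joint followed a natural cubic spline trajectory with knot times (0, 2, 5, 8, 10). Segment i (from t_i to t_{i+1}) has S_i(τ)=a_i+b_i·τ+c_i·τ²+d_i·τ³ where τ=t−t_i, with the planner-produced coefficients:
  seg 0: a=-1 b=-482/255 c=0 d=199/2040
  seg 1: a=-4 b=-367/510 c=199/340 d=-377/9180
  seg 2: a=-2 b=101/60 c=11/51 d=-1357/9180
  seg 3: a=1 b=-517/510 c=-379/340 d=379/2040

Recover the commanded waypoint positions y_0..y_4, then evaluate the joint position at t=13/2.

y_0 = S_0(0) = a_0 = -1
y_1 = S_1(0) = a_1 = -4
y_2 = S_2(0) = a_2 = -2
y_3 = S_3(0) = a_3 = 1
y_4 = S_3(2) = -4
t_q=13/2 is in segment 2 (τ=3/2); S_2(τ)=1391/2720

y_0=-1 y_1=-4 y_2=-2 y_3=1 y_4=-4
S(13/2) = 1391/2720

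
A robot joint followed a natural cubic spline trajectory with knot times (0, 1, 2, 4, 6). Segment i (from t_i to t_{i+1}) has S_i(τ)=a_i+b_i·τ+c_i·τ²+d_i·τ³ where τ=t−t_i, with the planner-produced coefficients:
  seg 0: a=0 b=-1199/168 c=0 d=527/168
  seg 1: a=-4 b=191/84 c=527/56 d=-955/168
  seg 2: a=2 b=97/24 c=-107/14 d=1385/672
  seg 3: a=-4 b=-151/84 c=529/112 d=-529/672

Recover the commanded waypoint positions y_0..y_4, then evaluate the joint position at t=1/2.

y_0=0 y_1=-4 y_2=2 y_3=-4 y_4=5
S(1/2) = -1423/448

y_0 = S_0(0) = a_0 = 0
y_1 = S_1(0) = a_1 = -4
y_2 = S_2(0) = a_2 = 2
y_3 = S_3(0) = a_3 = -4
y_4 = S_3(2) = 5
t_q=1/2 is in segment 0 (τ=1/2); S_0(τ)=-1423/448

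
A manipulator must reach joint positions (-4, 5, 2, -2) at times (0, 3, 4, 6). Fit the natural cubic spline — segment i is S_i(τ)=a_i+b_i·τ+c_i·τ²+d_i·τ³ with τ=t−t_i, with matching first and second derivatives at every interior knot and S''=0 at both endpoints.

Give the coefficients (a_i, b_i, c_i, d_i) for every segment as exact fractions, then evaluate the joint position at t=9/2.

Δ: Δ0=3, Δ1=-3, Δ2=-2
row 1: diag=8, rhs=-36; c'=1/8, d'=-9/2
row 2: denom=6−1·1/8=47/8; d'=(6−1·-9/2)/(47/8)=84/47
back: M2=84/47
back: M1=-9/2−1/8·84/47=-222/47
M: M0=0, M1=-222/47, M2=84/47, M3=0
seg 0: a=-4, c=M0/2=0, d=(M1−M0)/(6·3)=-37/141, b=Δ0−h0·(2M0+M1)/6=252/47
seg 1: a=5, c=M1/2=-111/47, d=(M2−M1)/(6·1)=51/47, b=Δ1−h1·(2M1+M2)/6=-81/47
seg 2: a=2, c=M2/2=42/47, d=(M3−M2)/(6·2)=-7/47, b=Δ2−h2·(2M2+M3)/6=-150/47
t_q=9/2 → seg 2, τ=1/2; S=2+-150/47·τ+42/47·τ²+-7/47·τ³=229/376

  seg 0: a=-4 b=252/47 c=0 d=-37/141
  seg 1: a=5 b=-81/47 c=-111/47 d=51/47
  seg 2: a=2 b=-150/47 c=42/47 d=-7/47
S(9/2) = 229/376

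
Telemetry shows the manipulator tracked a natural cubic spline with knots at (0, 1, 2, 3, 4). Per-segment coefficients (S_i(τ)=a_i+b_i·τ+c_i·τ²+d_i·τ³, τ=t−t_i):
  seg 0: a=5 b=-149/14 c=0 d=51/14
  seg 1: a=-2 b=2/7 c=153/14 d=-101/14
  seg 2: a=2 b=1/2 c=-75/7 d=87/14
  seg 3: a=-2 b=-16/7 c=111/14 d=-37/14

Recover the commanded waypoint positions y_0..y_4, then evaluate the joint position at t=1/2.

y_0 = S_0(0) = a_0 = 5
y_1 = S_1(0) = a_1 = -2
y_2 = S_2(0) = a_2 = 2
y_3 = S_3(0) = a_3 = -2
y_4 = S_3(1) = 1
t_q=1/2 is in segment 0 (τ=1/2); S_0(τ)=15/112

y_0=5 y_1=-2 y_2=2 y_3=-2 y_4=1
S(1/2) = 15/112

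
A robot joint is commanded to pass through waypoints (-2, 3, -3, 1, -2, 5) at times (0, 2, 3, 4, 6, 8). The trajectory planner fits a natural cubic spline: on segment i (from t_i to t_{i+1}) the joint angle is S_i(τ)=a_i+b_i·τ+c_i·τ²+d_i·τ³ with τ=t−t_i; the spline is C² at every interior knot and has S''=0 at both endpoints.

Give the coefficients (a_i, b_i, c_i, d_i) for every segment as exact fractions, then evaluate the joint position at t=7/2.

  seg 0: a=-2 b=3127/482 c=0 d=-961/964
  seg 1: a=3 b=-2639/482 c=-2883/482 d=1315/241
  seg 2: a=-3 b=-515/482 c=5007/482 d=-1282/241
  seg 3: a=1 b=1807/482 c=-2685/482 d=355/241
  seg 4: a=-2 b=-413/482 c=1575/482 d=-525/964
S(7/2) = -3089/1928

Δ: Δ0=5/2, Δ1=-6, Δ2=4, Δ3=-3/2, Δ4=7/2
row 1: diag=6, rhs=-51; c'=1/6, d'=-17/2
row 2: denom=4−1·1/6=23/6; d'=(60−1·-17/2)/(23/6)=411/23
row 3: denom=6−1·6/23=132/23; d'=(-33−1·411/23)/(132/23)=-195/22
row 4: denom=8−2·23/66=241/33; d'=(30−2·-195/22)/(241/33)=1575/241
back: M4=1575/241
back: M3=-195/22−23/66·1575/241=-2685/241
back: M2=411/23−6/23·-2685/241=5007/241
back: M1=-17/2−1/6·5007/241=-2883/241
M: M0=0, M1=-2883/241, M2=5007/241, M3=-2685/241, M4=1575/241, M5=0
seg 0: a=-2, c=M0/2=0, d=(M1−M0)/(6·2)=-961/964, b=Δ0−h0·(2M0+M1)/6=3127/482
seg 1: a=3, c=M1/2=-2883/482, d=(M2−M1)/(6·1)=1315/241, b=Δ1−h1·(2M1+M2)/6=-2639/482
seg 2: a=-3, c=M2/2=5007/482, d=(M3−M2)/(6·1)=-1282/241, b=Δ2−h2·(2M2+M3)/6=-515/482
seg 3: a=1, c=M3/2=-2685/482, d=(M4−M3)/(6·2)=355/241, b=Δ3−h3·(2M3+M4)/6=1807/482
seg 4: a=-2, c=M4/2=1575/482, d=(M5−M4)/(6·2)=-525/964, b=Δ4−h4·(2M4+M5)/6=-413/482
t_q=7/2 → seg 2, τ=1/2; S=-3+-515/482·τ+5007/482·τ²+-1282/241·τ³=-3089/1928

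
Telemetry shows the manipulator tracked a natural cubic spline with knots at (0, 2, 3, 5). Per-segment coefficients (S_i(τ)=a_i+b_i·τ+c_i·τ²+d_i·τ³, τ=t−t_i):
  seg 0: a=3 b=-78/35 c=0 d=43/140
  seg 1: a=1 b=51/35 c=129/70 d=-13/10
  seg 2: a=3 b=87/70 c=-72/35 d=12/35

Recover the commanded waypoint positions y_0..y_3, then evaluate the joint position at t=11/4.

y_0=3 y_1=1 y_2=3 y_3=0
S(11/4) = 11563/4480

y_0 = S_0(0) = a_0 = 3
y_1 = S_1(0) = a_1 = 1
y_2 = S_2(0) = a_2 = 3
y_3 = S_2(2) = 0
t_q=11/4 is in segment 1 (τ=3/4); S_1(τ)=11563/4480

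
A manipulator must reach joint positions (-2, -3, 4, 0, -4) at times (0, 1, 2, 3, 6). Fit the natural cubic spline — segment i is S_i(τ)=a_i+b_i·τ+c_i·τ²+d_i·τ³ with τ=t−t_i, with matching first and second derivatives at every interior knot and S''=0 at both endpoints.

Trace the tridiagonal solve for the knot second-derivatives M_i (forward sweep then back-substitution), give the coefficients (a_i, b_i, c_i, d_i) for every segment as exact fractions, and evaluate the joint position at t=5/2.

Δ: Δ0=-1, Δ1=7, Δ2=-4, Δ3=-4/3
row 1: diag=4, rhs=48; c'=1/4, d'=12
row 2: denom=4−1·1/4=15/4; d'=(-66−1·12)/(15/4)=-104/5
row 3: denom=8−1·4/15=116/15; d'=(16−1·-104/5)/(116/15)=138/29
back: M3=138/29
back: M2=-104/5−4/15·138/29=-640/29
back: M1=12−1/4·-640/29=508/29
M: M0=0, M1=508/29, M2=-640/29, M3=138/29, M4=0
seg 0: a=-2, c=M0/2=0, d=(M1−M0)/(6·1)=254/87, b=Δ0−h0·(2M0+M1)/6=-341/87
seg 1: a=-3, c=M1/2=254/29, d=(M2−M1)/(6·1)=-574/87, b=Δ1−h1·(2M1+M2)/6=421/87
seg 2: a=4, c=M2/2=-320/29, d=(M3−M2)/(6·1)=389/87, b=Δ2−h2·(2M2+M3)/6=223/87
seg 3: a=0, c=M3/2=69/29, d=(M4−M3)/(6·3)=-23/87, b=Δ3−h3·(2M3+M4)/6=-530/87
t_q=5/2 → seg 2, τ=1/2; S=4+223/87·τ+-320/29·τ²+389/87·τ³=715/232

  seg 0: a=-2 b=-341/87 c=0 d=254/87
  seg 1: a=-3 b=421/87 c=254/29 d=-574/87
  seg 2: a=4 b=223/87 c=-320/29 d=389/87
  seg 3: a=0 b=-530/87 c=69/29 d=-23/87
S(5/2) = 715/232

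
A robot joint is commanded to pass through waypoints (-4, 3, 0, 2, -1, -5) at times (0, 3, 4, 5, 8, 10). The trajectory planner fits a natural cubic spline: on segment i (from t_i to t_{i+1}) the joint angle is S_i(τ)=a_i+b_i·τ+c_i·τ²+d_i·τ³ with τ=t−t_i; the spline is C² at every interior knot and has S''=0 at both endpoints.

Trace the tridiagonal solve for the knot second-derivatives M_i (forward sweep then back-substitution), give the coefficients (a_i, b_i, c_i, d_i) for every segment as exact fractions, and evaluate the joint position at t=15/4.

  seg 0: a=-4 b=499/101 c=0 d=-790/2727
  seg 1: a=3 b=-291/101 c=-790/303 d=754/303
  seg 2: a=0 b=-191/303 c=1472/303 d=-225/101
  seg 3: a=2 b=728/303 c=-553/303 d=628/2727
  seg 4: a=-1 b=-706/303 c=25/101 d=-25/606
S(15/4) = 1365/3232

Δ: Δ0=7/3, Δ1=-3, Δ2=2, Δ3=-1, Δ4=-2
row 1: diag=8, rhs=-32; c'=1/8, d'=-4
row 2: denom=4−1·1/8=31/8; d'=(30−1·-4)/(31/8)=272/31
row 3: denom=8−1·8/31=240/31; d'=(-18−1·272/31)/(240/31)=-83/24
row 4: denom=10−3·31/80=707/80; d'=(-6−3·-83/24)/(707/80)=50/101
back: M4=50/101
back: M3=-83/24−31/80·50/101=-1106/303
back: M2=272/31−8/31·-1106/303=2944/303
back: M1=-4−1/8·2944/303=-1580/303
M: M0=0, M1=-1580/303, M2=2944/303, M3=-1106/303, M4=50/101, M5=0
seg 0: a=-4, c=M0/2=0, d=(M1−M0)/(6·3)=-790/2727, b=Δ0−h0·(2M0+M1)/6=499/101
seg 1: a=3, c=M1/2=-790/303, d=(M2−M1)/(6·1)=754/303, b=Δ1−h1·(2M1+M2)/6=-291/101
seg 2: a=0, c=M2/2=1472/303, d=(M3−M2)/(6·1)=-225/101, b=Δ2−h2·(2M2+M3)/6=-191/303
seg 3: a=2, c=M3/2=-553/303, d=(M4−M3)/(6·3)=628/2727, b=Δ3−h3·(2M3+M4)/6=728/303
seg 4: a=-1, c=M4/2=25/101, d=(M5−M4)/(6·2)=-25/606, b=Δ4−h4·(2M4+M5)/6=-706/303
t_q=15/4 → seg 1, τ=3/4; S=3+-291/101·τ+-790/303·τ²+754/303·τ³=1365/3232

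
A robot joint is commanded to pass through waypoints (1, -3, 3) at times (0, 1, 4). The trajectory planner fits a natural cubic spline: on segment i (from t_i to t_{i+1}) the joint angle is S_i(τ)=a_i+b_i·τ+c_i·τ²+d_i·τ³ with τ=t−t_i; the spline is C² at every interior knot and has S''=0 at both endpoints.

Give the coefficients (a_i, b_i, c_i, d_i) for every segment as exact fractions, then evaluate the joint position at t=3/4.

Δ: Δ0=-4, Δ1=2
row 1: diag=8, rhs=36; c'=3/8, d'=9/2
back: M1=9/2
M: M0=0, M1=9/2, M2=0
seg 0: a=1, c=M0/2=0, d=(M1−M0)/(6·1)=3/4, b=Δ0−h0·(2M0+M1)/6=-19/4
seg 1: a=-3, c=M1/2=9/4, d=(M2−M1)/(6·3)=-1/4, b=Δ1−h1·(2M1+M2)/6=-5/2
t_q=3/4 → seg 0, τ=3/4; S=1+-19/4·τ+0·τ²+3/4·τ³=-575/256

  seg 0: a=1 b=-19/4 c=0 d=3/4
  seg 1: a=-3 b=-5/2 c=9/4 d=-1/4
S(3/4) = -575/256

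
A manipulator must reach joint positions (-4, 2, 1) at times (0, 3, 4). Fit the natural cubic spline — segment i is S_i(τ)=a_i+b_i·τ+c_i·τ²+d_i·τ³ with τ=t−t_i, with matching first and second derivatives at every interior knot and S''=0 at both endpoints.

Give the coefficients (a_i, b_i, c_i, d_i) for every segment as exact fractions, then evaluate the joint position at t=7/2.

Δ: Δ0=2, Δ1=-1
row 1: diag=8, rhs=-18; c'=1/8, d'=-9/4
back: M1=-9/4
M: M0=0, M1=-9/4, M2=0
seg 0: a=-4, c=M0/2=0, d=(M1−M0)/(6·3)=-1/8, b=Δ0−h0·(2M0+M1)/6=25/8
seg 1: a=2, c=M1/2=-9/8, d=(M2−M1)/(6·1)=3/8, b=Δ1−h1·(2M1+M2)/6=-1/4
t_q=7/2 → seg 1, τ=1/2; S=2+-1/4·τ+-9/8·τ²+3/8·τ³=105/64

  seg 0: a=-4 b=25/8 c=0 d=-1/8
  seg 1: a=2 b=-1/4 c=-9/8 d=3/8
S(7/2) = 105/64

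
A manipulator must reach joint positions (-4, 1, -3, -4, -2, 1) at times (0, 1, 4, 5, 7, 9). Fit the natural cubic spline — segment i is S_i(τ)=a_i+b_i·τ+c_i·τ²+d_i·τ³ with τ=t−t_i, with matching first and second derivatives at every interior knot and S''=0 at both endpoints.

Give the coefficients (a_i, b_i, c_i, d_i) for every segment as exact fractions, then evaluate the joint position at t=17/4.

Δ: Δ0=5, Δ1=-4/3, Δ2=-1, Δ3=1, Δ4=3/2
row 1: diag=8, rhs=-38; c'=3/8, d'=-19/4
row 2: denom=8−3·3/8=55/8; d'=(2−3·-19/4)/(55/8)=26/11
row 3: denom=6−1·8/55=322/55; d'=(12−1·26/11)/(322/55)=265/161
row 4: denom=8−2·55/161=1178/161; d'=(3−2·265/161)/(1178/161)=-47/1178
back: M4=-47/1178
back: M3=265/161−55/161·-47/1178=1955/1178
back: M2=26/11−8/55·1955/1178=1250/589
back: M1=-19/4−3/8·1250/589=-6533/1178
M: M0=0, M1=-6533/1178, M2=1250/589, M3=1955/1178, M4=-47/1178, M5=0
seg 0: a=-4, c=M0/2=0, d=(M1−M0)/(6·1)=-6533/7068, b=Δ0−h0·(2M0+M1)/6=41873/7068
seg 1: a=1, c=M1/2=-6533/2356, d=(M2−M1)/(6·3)=3011/7068, b=Δ1−h1·(2M1+M2)/6=11137/3534
seg 2: a=-3, c=M2/2=625/589, d=(M3−M2)/(6·1)=-545/7068, b=Δ2−h2·(2M2+M3)/6=-14023/7068
seg 3: a=-4, c=M3/2=1955/2356, d=(M4−M3)/(6·2)=-1001/7068, b=Δ3−h3·(2M3+M4)/6=-329/3534
seg 4: a=-2, c=M4/2=-47/2356, d=(M5−M4)/(6·2)=47/14136, b=Δ4−h4·(2M4+M5)/6=5395/3534
t_q=17/4 → seg 2, τ=1/4; S=-3+-14023/7068·τ+625/589·τ²+-545/7068·τ³=-517323/150784

  seg 0: a=-4 b=41873/7068 c=0 d=-6533/7068
  seg 1: a=1 b=11137/3534 c=-6533/2356 d=3011/7068
  seg 2: a=-3 b=-14023/7068 c=625/589 d=-545/7068
  seg 3: a=-4 b=-329/3534 c=1955/2356 d=-1001/7068
  seg 4: a=-2 b=5395/3534 c=-47/2356 d=47/14136
S(17/4) = -517323/150784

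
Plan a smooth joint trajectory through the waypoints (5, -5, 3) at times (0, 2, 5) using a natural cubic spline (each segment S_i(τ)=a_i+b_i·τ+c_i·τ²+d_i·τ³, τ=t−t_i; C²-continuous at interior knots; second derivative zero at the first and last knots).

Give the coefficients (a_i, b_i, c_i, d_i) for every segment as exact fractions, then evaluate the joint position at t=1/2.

  seg 0: a=5 b=-98/15 c=0 d=23/60
  seg 1: a=-5 b=-29/15 c=23/10 d=-23/90
S(1/2) = 57/32

Δ: Δ0=-5, Δ1=8/3
row 1: diag=10, rhs=46; c'=3/10, d'=23/5
back: M1=23/5
M: M0=0, M1=23/5, M2=0
seg 0: a=5, c=M0/2=0, d=(M1−M0)/(6·2)=23/60, b=Δ0−h0·(2M0+M1)/6=-98/15
seg 1: a=-5, c=M1/2=23/10, d=(M2−M1)/(6·3)=-23/90, b=Δ1−h1·(2M1+M2)/6=-29/15
t_q=1/2 → seg 0, τ=1/2; S=5+-98/15·τ+0·τ²+23/60·τ³=57/32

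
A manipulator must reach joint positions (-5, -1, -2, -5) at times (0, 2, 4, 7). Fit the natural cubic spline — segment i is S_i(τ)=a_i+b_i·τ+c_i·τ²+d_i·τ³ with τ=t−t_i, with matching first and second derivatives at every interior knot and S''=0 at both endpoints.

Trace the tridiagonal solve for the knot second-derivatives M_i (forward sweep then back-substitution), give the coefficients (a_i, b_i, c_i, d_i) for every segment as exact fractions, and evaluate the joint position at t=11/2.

  seg 0: a=-5 b=50/19 c=0 d=-3/19
  seg 1: a=-1 b=14/19 c=-18/19 d=25/152
  seg 2: a=-2 b=-41/38 c=3/76 d=-1/228
S(11/2) = -2155/608

Δ: Δ0=2, Δ1=-1/2, Δ2=-1
row 1: diag=8, rhs=-15; c'=1/4, d'=-15/8
row 2: denom=10−2·1/4=19/2; d'=(-3−2·-15/8)/(19/2)=3/38
back: M2=3/38
back: M1=-15/8−1/4·3/38=-36/19
M: M0=0, M1=-36/19, M2=3/38, M3=0
seg 0: a=-5, c=M0/2=0, d=(M1−M0)/(6·2)=-3/19, b=Δ0−h0·(2M0+M1)/6=50/19
seg 1: a=-1, c=M1/2=-18/19, d=(M2−M1)/(6·2)=25/152, b=Δ1−h1·(2M1+M2)/6=14/19
seg 2: a=-2, c=M2/2=3/76, d=(M3−M2)/(6·3)=-1/228, b=Δ2−h2·(2M2+M3)/6=-41/38
t_q=11/2 → seg 2, τ=3/2; S=-2+-41/38·τ+3/76·τ²+-1/228·τ³=-2155/608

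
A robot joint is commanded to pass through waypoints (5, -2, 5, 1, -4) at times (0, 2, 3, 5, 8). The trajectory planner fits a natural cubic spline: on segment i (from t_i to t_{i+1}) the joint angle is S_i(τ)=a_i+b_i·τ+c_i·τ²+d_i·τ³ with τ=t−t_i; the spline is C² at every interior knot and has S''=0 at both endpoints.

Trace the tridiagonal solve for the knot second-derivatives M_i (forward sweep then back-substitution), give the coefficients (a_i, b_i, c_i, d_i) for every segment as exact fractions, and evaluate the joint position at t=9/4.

  seg 0: a=5 b=-7495/978 c=0 d=509/489
  seg 1: a=-2 b=4721/978 c=1018/163 d=-3983/978
  seg 2: a=5 b=2494/489 c=-1947/326 d=2369/1956
  seg 3: a=1 b=-2081/489 c=211/163 d=-211/1467
S(9/4) = -9733/20864

Δ: Δ0=-7/2, Δ1=7, Δ2=-2, Δ3=-5/3
row 1: diag=6, rhs=63; c'=1/6, d'=21/2
row 2: denom=6−1·1/6=35/6; d'=(-54−1·21/2)/(35/6)=-387/35
row 3: denom=10−2·12/35=326/35; d'=(2−2·-387/35)/(326/35)=422/163
back: M3=422/163
back: M2=-387/35−12/35·422/163=-1947/163
back: M1=21/2−1/6·-1947/163=2036/163
M: M0=0, M1=2036/163, M2=-1947/163, M3=422/163, M4=0
seg 0: a=5, c=M0/2=0, d=(M1−M0)/(6·2)=509/489, b=Δ0−h0·(2M0+M1)/6=-7495/978
seg 1: a=-2, c=M1/2=1018/163, d=(M2−M1)/(6·1)=-3983/978, b=Δ1−h1·(2M1+M2)/6=4721/978
seg 2: a=5, c=M2/2=-1947/326, d=(M3−M2)/(6·2)=2369/1956, b=Δ2−h2·(2M2+M3)/6=2494/489
seg 3: a=1, c=M3/2=211/163, d=(M4−M3)/(6·3)=-211/1467, b=Δ3−h3·(2M3+M4)/6=-2081/489
t_q=9/4 → seg 1, τ=1/4; S=-2+4721/978·τ+1018/163·τ²+-3983/978·τ³=-9733/20864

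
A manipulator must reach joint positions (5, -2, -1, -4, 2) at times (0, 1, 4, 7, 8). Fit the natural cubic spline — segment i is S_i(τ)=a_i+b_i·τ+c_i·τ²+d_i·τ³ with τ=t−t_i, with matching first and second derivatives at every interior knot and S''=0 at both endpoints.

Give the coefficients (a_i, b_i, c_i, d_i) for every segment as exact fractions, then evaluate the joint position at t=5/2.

Δ: Δ0=-7, Δ1=1/3, Δ2=-1, Δ3=6
row 1: diag=8, rhs=44; c'=3/8, d'=11/2
row 2: denom=12−3·3/8=87/8; d'=(-8−3·11/2)/(87/8)=-196/87
row 3: denom=8−3·8/29=208/29; d'=(42−3·-196/87)/(208/29)=707/104
back: M3=707/104
back: M2=-196/87−8/29·707/104=-161/39
back: M1=11/2−3/8·-161/39=733/104
M: M0=0, M1=733/104, M2=-161/39, M3=707/104, M4=0
seg 0: a=5, c=M0/2=0, d=(M1−M0)/(6·1)=733/624, b=Δ0−h0·(2M0+M1)/6=-5101/624
seg 1: a=-2, c=M1/2=733/208, d=(M2−M1)/(6·3)=-3487/5616, b=Δ1−h1·(2M1+M2)/6=-1451/312
seg 2: a=-1, c=M2/2=-161/78, d=(M3−M2)/(6·3)=3409/5616, b=Δ2−h2·(2M2+M3)/6=-13/48
seg 3: a=-4, c=M3/2=707/208, d=(M4−M3)/(6·1)=-707/624, b=Δ3−h3·(2M3+M4)/6=1165/312
t_q=5/2 → seg 1, τ=3/2; S=-2+-1451/312·τ+733/208·τ²+-3487/5616·τ³=-5229/1664

  seg 0: a=5 b=-5101/624 c=0 d=733/624
  seg 1: a=-2 b=-1451/312 c=733/208 d=-3487/5616
  seg 2: a=-1 b=-13/48 c=-161/78 d=3409/5616
  seg 3: a=-4 b=1165/312 c=707/208 d=-707/624
S(5/2) = -5229/1664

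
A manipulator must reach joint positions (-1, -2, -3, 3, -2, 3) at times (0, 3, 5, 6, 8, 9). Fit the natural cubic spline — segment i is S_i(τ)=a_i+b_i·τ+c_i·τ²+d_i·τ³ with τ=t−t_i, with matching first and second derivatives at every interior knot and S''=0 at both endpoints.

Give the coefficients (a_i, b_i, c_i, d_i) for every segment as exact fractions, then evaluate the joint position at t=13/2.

Δ: Δ0=-1/3, Δ1=-1/2, Δ2=6, Δ3=-5/2, Δ4=5
row 1: diag=10, rhs=-1; c'=1/5, d'=-1/10
row 2: denom=6−2·1/5=28/5; d'=(39−2·-1/10)/(28/5)=7
row 3: denom=6−1·5/28=163/28; d'=(-51−1·7)/(163/28)=-1624/163
row 4: denom=6−2·56/163=866/163; d'=(45−2·-1624/163)/(866/163)=10583/866
back: M4=10583/866
back: M3=-1624/163−56/163·10583/866=-6132/433
back: M2=7−5/28·-6132/433=4126/433
back: M1=-1/10−1/5·4126/433=-1737/866
M: M0=0, M1=-1737/866, M2=4126/433, M3=-6132/433, M4=10583/866, M5=0
seg 0: a=-1, c=M0/2=0, d=(M1−M0)/(6·3)=-193/1732, b=Δ0−h0·(2M0+M1)/6=3479/5196
seg 1: a=-2, c=M1/2=-1737/1732, d=(M2−M1)/(6·2)=9989/10392, b=Δ1−h1·(2M1+M2)/6=-6077/2598
seg 2: a=-3, c=M2/2=2063/433, d=(M3−M2)/(6·1)=-5129/1299, b=Δ2−h2·(2M2+M3)/6=6734/1299
seg 3: a=3, c=M3/2=-3066/433, d=(M4−M3)/(6·2)=22847/10392, b=Δ3−h3·(2M3+M4)/6=3725/1299
seg 4: a=-2, c=M4/2=10583/1732, d=(M5−M4)/(6·1)=-10583/5196, b=Δ4−h4·(2M4+M5)/6=2407/2598
t_q=13/2 → seg 3, τ=1/2; S=3+3725/1299·τ+-3066/433·τ²+22847/10392·τ³=81429/27712

  seg 0: a=-1 b=3479/5196 c=0 d=-193/1732
  seg 1: a=-2 b=-6077/2598 c=-1737/1732 d=9989/10392
  seg 2: a=-3 b=6734/1299 c=2063/433 d=-5129/1299
  seg 3: a=3 b=3725/1299 c=-3066/433 d=22847/10392
  seg 4: a=-2 b=2407/2598 c=10583/1732 d=-10583/5196
S(13/2) = 81429/27712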